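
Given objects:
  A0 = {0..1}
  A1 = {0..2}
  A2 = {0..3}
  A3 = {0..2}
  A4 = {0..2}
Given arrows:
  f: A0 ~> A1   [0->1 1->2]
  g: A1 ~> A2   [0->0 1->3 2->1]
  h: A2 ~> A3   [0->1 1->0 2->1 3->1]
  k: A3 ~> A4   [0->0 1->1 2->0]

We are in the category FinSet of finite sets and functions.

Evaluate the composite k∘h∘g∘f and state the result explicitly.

  0 f~>1 g~>3 h~>1 k~>1
  1 f~>2 g~>1 h~>0 k~>0
result: [0->1 1->0]

Answer: [0->1 1->0]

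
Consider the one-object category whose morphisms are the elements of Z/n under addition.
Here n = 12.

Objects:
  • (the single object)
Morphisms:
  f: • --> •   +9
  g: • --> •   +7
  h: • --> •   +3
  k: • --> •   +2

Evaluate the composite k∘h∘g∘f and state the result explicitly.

  0 +9≡9 +7≡4 +3≡7 +2≡9  (mod 12)
result: +9

Answer: +9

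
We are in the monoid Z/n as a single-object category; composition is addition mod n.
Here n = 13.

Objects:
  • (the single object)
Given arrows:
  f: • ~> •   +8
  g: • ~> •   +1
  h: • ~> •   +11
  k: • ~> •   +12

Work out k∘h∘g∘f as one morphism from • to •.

Answer: +6

Derivation:
  0 +8≡8 +1≡9 +11≡7 +12≡6  (mod 13)
composite: +6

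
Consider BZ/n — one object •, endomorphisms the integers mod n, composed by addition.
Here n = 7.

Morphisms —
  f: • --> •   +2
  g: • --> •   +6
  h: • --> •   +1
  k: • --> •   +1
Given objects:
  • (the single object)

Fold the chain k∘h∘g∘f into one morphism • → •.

Answer: +3

Work:
  0 +2≡2 +6≡1 +1≡2 +1≡3  (mod 7)
⟦path⟧: +3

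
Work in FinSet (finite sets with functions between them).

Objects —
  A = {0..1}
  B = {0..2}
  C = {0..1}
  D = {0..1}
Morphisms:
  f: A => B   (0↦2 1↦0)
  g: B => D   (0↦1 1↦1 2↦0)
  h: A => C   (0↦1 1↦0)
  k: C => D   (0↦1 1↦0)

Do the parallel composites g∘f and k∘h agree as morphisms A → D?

Answer: COMMUTES

Trace:
1) trace f;g:
  0 f=>2 g=>0
  1 f=>0 g=>1
  result₁ = (0↦0 1↦1)
2) trace h;k:
  0 h=>1 k=>0
  1 h=>0 k=>1
  result₂ = (0↦0 1↦1)
Equal? equal; square commutes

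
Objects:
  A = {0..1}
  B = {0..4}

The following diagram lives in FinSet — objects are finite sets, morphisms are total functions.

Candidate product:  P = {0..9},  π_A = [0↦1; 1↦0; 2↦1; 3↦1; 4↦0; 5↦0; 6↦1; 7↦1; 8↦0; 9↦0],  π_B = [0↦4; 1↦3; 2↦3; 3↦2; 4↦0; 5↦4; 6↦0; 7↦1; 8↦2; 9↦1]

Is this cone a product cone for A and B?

|A|·|B| = 2·5 = 10;  |P| = 10
Check the pairing map k ↦ (π_A(k), π_B(k)):
  0 ↦ (1,4)
  1 ↦ (0,3)
  2 ↦ (1,3)
  3 ↦ (1,2)
  4 ↦ (0,0)
  5 ↦ (0,4)
  6 ↦ (1,0)
  7 ↦ (1,1)
  8 ↦ (0,2)
  9 ↦ (0,1)
distinct pairs in image: 10 / 10 needed
  → bijection onto A×B; projections well-typed.

Answer: VALID PRODUCT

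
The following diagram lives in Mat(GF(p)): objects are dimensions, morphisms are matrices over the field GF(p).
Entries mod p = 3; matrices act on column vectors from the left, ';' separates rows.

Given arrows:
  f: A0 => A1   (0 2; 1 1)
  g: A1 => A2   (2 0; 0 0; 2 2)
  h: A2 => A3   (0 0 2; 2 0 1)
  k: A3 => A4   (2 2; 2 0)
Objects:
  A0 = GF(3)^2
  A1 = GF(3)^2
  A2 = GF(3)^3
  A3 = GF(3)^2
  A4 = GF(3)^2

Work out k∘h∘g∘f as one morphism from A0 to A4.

  e0=(1,0) f=>(0,1) g=>(0,0,2) h=>(1,2) k=>(0,2)
  e1=(0,1) f=>(2,1) g=>(1,0,0) h=>(0,2) k=>(1,0)
result: (0 1; 2 0)

Answer: (0 1; 2 0)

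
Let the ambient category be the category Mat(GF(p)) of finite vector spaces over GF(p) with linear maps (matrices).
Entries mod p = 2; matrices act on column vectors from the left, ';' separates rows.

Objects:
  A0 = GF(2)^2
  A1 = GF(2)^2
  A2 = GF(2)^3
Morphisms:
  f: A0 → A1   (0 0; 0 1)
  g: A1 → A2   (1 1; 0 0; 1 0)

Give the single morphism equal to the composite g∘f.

  e0=(1,0) f→(0,0) g→(0,0,0)
  e1=(0,1) f→(0,1) g→(1,0,0)
⟦path⟧: (0 1; 0 0; 0 0)

Answer: (0 1; 0 0; 0 0)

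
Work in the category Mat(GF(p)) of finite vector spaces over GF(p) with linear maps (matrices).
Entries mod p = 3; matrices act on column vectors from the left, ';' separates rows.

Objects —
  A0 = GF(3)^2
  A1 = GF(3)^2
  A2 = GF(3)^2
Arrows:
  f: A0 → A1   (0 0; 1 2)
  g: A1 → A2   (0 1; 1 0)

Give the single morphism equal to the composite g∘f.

  e0=⟨1,0⟩ f→⟨0,1⟩ g→⟨1,0⟩
  e1=⟨0,1⟩ f→⟨0,2⟩ g→⟨2,0⟩
⟦path⟧: (1 2; 0 0)

Answer: (1 2; 0 0)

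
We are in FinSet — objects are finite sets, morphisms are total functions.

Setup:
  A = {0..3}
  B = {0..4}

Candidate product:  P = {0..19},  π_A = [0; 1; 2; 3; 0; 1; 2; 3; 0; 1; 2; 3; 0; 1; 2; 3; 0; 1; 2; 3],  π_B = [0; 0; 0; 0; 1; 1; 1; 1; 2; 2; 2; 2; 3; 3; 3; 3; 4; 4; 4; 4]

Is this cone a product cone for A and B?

Answer: VALID PRODUCT

Derivation:
|A|·|B| = 4·5 = 20;  |P| = 20
Check the pairing map k ↦ (π_A(k), π_B(k)):
  0 -> (0,0)
  1 -> (1,0)
  2 -> (2,0)
  3 -> (3,0)
  4 -> (0,1)
  5 -> (1,1)
  6 -> (2,1)
  7 -> (3,1)
  8 -> (0,2)
  9 -> (1,2)
  10 -> (2,2)
  11 -> (3,2)
  12 -> (0,3)
  13 -> (1,3)
  14 -> (2,3)
  15 -> (3,3)
  16 -> (0,4)
  17 -> (1,4)
  18 -> (2,4)
  19 -> (3,4)
distinct pairs in image: 20 / 20 needed
  → bijection onto A×B; projections well-typed.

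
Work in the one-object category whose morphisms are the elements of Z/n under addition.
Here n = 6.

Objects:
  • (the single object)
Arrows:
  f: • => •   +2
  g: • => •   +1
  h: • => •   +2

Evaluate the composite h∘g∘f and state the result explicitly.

  0 +2≡2 +1≡3 +2≡5  (mod 6)
composite: +5

Answer: +5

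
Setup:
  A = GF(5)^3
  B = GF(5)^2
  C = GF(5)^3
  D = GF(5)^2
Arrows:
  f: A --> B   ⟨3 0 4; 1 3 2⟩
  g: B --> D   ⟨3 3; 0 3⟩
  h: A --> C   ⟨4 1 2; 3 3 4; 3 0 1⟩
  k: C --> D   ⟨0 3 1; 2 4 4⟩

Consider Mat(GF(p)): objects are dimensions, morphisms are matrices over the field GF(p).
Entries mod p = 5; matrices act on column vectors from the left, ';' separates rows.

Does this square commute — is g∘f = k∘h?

Answer: DOES NOT COMMUTE

Trace:
Path 1 = f;g:
  e0=⟨1,0,0⟩ f-->⟨3,1⟩ g-->⟨2,3⟩
  e1=⟨0,1,0⟩ f-->⟨0,3⟩ g-->⟨4,4⟩
  e2=⟨0,0,1⟩ f-->⟨4,2⟩ g-->⟨3,1⟩
  result₁ = ⟨2 4 3; 3 4 1⟩
Path 2 = h;k:
  e0=⟨1,0,0⟩ h-->⟨4,3,3⟩ k-->⟨2,2⟩
  e1=⟨0,1,0⟩ h-->⟨1,3,0⟩ k-->⟨4,4⟩
  e2=⟨0,0,1⟩ h-->⟨2,4,1⟩ k-->⟨3,4⟩
  result₂ = ⟨2 4 3; 2 4 4⟩
Equal? differ; not commutative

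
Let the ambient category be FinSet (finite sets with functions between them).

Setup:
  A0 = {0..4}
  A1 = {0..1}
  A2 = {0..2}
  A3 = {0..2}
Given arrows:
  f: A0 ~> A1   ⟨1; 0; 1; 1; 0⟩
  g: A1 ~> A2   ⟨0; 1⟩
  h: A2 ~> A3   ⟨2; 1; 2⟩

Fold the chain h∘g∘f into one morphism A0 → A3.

Answer: ⟨1; 2; 1; 1; 2⟩

Derivation:
  0 f~>1 g~>1 h~>1
  1 f~>0 g~>0 h~>2
  2 f~>1 g~>1 h~>1
  3 f~>1 g~>1 h~>1
  4 f~>0 g~>0 h~>2
⟦path⟧: ⟨1; 2; 1; 1; 2⟩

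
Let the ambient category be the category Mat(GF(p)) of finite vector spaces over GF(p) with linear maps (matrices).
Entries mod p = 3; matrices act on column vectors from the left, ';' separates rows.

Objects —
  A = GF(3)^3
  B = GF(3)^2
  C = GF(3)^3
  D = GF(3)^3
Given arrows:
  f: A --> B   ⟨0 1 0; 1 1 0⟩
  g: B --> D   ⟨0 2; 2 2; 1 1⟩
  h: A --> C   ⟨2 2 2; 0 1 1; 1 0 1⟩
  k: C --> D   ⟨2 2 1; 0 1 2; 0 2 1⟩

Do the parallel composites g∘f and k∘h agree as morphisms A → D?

1) trace f;g:
  e0=⟨1,0,0⟩ f-->⟨0,1⟩ g-->⟨2,2,1⟩
  e1=⟨0,1,0⟩ f-->⟨1,1⟩ g-->⟨2,1,2⟩
  e2=⟨0,0,1⟩ f-->⟨0,0⟩ g-->⟨0,0,0⟩
  result₁ = ⟨2 2 0; 2 1 0; 1 2 0⟩
2) trace h;k:
  e0=⟨1,0,0⟩ h-->⟨2,0,1⟩ k-->⟨2,2,1⟩
  e1=⟨0,1,0⟩ h-->⟨2,1,0⟩ k-->⟨0,1,2⟩
  e2=⟨0,0,1⟩ h-->⟨2,1,1⟩ k-->⟨1,0,0⟩
  result₂ = ⟨2 0 1; 2 1 0; 1 2 0⟩
Equal? NO — does not commute

Answer: DOES NOT COMMUTE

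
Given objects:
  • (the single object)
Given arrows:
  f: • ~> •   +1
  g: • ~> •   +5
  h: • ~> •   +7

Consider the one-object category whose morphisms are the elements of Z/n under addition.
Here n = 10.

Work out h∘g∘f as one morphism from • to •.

Answer: +3

Work:
  0 +1≡1 +5≡6 +7≡3  (mod 10)
⟦path⟧: +3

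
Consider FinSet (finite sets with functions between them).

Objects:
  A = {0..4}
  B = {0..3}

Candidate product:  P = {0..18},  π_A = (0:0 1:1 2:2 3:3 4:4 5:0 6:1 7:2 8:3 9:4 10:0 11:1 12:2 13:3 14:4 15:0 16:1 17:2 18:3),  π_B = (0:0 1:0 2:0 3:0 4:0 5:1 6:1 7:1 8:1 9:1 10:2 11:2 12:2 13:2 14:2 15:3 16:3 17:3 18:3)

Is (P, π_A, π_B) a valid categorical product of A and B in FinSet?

Answer: NOT A VALID PRODUCT — |P|=19 ≠ |A|·|B|=20

Work:
|A|·|B| = 5·4 = 20;  |P| = 19
  → cardinalities differ; no bijection possible.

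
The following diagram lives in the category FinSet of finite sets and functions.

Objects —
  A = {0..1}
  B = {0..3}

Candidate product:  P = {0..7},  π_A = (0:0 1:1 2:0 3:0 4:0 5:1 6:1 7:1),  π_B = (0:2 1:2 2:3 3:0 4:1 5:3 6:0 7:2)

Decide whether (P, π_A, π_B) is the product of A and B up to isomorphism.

Answer: NOT A VALID PRODUCT — duplicate pair at indices 7,1

Trace:
|A|·|B| = 2·4 = 8;  |P| = 8
Check the pairing map k ↦ (π_A(k), π_B(k)):
  0 : (0,2)
  1 : (1,2)
  2 : (0,3)
  3 : (0,0)
  4 : (0,1)
  5 : (1,3)
  6 : (1,0)
  7 : (1,2)  ✗ repeats pair of k=1
distinct pairs in image: 7 / 8 needed
  → (1,2) hit at k=1 and k=7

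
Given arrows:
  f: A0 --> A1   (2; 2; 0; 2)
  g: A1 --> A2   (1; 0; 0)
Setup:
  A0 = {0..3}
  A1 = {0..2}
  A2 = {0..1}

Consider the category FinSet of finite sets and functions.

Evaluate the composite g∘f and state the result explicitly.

Answer: (0; 0; 1; 0)

Trace:
  0 f-->2 g-->0
  1 f-->2 g-->0
  2 f-->0 g-->1
  3 f-->2 g-->0
result: (0; 0; 1; 0)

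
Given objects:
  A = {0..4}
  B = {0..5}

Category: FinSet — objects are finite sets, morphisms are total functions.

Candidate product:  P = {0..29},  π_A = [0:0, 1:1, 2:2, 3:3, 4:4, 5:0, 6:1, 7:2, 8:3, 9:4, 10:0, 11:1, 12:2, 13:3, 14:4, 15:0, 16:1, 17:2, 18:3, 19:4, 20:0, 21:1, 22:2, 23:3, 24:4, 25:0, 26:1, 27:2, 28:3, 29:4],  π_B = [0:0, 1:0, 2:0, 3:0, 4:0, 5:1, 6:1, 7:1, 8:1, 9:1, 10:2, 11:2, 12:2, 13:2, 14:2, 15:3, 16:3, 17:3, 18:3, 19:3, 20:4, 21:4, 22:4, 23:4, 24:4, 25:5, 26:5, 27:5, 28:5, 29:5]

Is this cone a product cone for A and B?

|A|·|B| = 5·6 = 30;  |P| = 30
Check the pairing map k ↦ (π_A(k), π_B(k)):
  0 : (0,0)
  1 : (1,0)
  2 : (2,0)
  3 : (3,0)
  4 : (4,0)
  5 : (0,1)
  6 : (1,1)
  7 : (2,1)
  8 : (3,1)
  9 : (4,1)
  10 : (0,2)
  11 : (1,2)
  12 : (2,2)
  13 : (3,2)
  14 : (4,2)
  15 : (0,3)
  16 : (1,3)
  17 : (2,3)
  18 : (3,3)
  19 : (4,3)
  20 : (0,4)
  21 : (1,4)
  22 : (2,4)
  23 : (3,4)
  24 : (4,4)
  25 : (0,5)
  26 : (1,5)
  27 : (2,5)
  28 : (3,5)
  29 : (4,5)
distinct pairs in image: 30 / 30 needed
  → bijection onto A×B; projections well-typed.

Answer: VALID PRODUCT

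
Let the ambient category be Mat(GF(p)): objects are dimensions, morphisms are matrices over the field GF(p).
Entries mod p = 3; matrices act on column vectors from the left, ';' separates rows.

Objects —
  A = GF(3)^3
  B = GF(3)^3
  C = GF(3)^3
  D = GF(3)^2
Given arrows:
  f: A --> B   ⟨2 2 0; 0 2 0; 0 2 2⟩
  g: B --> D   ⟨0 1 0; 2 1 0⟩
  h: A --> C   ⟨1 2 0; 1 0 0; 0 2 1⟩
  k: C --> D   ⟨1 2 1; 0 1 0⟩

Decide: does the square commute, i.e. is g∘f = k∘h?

Along f;g (path 1):
  e0=[1,0,0] f-->[2,0,0] g-->[0,1]
  e1=[0,1,0] f-->[2,2,2] g-->[2,0]
  e2=[0,0,1] f-->[0,0,2] g-->[0,0]
  ⟦path⟧₁ = ⟨0 2 0; 1 0 0⟩
Along h;k (path 2):
  e0=[1,0,0] h-->[1,1,0] k-->[0,1]
  e1=[0,1,0] h-->[2,0,2] k-->[1,0]
  e2=[0,0,1] h-->[0,0,1] k-->[1,0]
  ⟦path⟧₂ = ⟨0 1 1; 1 0 0⟩
Equal? distinct morphisms ✗

Answer: DOES NOT COMMUTE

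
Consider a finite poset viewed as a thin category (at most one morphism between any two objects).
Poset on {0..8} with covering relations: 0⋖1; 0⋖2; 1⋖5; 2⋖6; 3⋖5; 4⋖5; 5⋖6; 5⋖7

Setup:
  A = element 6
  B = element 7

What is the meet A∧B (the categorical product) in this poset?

Answer: A∧B = 5

Derivation:
Common predecessors of 6,7: {0,1,3,4,5}
  0 ≤ 5
  1 ≤ 5
  3 ≤ 5
  4 ≤ 5
  5 ≤ 5
glb = 5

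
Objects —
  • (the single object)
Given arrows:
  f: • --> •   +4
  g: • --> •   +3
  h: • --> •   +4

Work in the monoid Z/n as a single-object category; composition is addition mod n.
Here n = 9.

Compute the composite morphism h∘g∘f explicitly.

  0 +4≡4 +3≡7 +4≡2  (mod 9)
composite: +2

Answer: +2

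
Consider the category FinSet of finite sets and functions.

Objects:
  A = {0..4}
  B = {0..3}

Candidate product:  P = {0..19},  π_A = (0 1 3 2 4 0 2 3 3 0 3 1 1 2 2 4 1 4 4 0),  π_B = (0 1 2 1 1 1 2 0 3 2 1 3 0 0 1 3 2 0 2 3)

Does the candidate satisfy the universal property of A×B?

|A|·|B| = 5·4 = 20;  |P| = 20
Check the pairing map k ↦ (π_A(k), π_B(k)):
  0 ↦ (0,0)
  1 ↦ (1,1)
  2 ↦ (3,2)
  3 ↦ (2,1)
  4 ↦ (4,1)
  5 ↦ (0,1)
  6 ↦ (2,2)
  7 ↦ (3,0)
  8 ↦ (3,3)
  9 ↦ (0,2)
  10 ↦ (3,1)
  11 ↦ (1,3)
  12 ↦ (1,0)
  13 ↦ (2,0)
  14 ↦ (2,1)  ✗ repeats pair of k=3
  15 ↦ (4,3)
  16 ↦ (1,2)
  17 ↦ (4,0)
  18 ↦ (4,2)
  19 ↦ (0,3)
distinct pairs in image: 19 / 20 needed
  → (2,1) hit at k=3 and k=14

Answer: NOT A VALID PRODUCT — duplicate pair at indices 14,3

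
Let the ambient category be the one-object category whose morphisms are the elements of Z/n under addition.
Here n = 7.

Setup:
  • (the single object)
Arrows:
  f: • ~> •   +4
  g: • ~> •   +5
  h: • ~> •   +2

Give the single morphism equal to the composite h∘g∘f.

  0 +4≡4 +5≡2 +2≡4  (mod 7)
⟦path⟧: +4

Answer: +4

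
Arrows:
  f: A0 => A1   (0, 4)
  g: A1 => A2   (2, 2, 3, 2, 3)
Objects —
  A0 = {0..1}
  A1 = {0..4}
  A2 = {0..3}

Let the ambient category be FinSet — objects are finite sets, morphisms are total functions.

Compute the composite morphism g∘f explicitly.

  0 f=>0 g=>2
  1 f=>4 g=>3
⟦path⟧: (2, 3)

Answer: (2, 3)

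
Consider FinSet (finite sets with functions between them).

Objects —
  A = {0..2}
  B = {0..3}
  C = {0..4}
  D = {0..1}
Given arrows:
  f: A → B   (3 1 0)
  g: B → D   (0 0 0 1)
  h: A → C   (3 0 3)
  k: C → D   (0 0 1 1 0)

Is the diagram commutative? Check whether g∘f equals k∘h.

Answer: DOES NOT COMMUTE

Work:
Along f;g (path 1):
  0 f→3 g→1
  1 f→1 g→0
  2 f→0 g→0
  composite₁ = (1 0 0)
Along h;k (path 2):
  0 h→3 k→1
  1 h→0 k→0
  2 h→3 k→1
  composite₂ = (1 0 1)
Equal? NO — does not commute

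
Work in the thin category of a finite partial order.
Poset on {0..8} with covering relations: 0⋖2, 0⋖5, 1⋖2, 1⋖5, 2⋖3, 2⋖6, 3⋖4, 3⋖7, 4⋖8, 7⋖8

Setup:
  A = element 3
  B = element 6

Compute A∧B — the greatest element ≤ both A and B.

{x : x≤A ∧ x≤B} = {0,1,2}  (A=3, B=6)
  0 ≤ 2
  1 ≤ 2
  2 ≤ 2
glb = 2

Answer: A∧B = 2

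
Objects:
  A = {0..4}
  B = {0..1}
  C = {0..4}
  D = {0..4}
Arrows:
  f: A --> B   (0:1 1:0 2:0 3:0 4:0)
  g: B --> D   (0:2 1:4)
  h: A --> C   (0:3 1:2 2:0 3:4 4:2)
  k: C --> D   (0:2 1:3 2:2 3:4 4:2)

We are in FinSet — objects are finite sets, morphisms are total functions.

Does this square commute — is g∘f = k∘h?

1) trace f;g:
  0 f-->1 g-->4
  1 f-->0 g-->2
  2 f-->0 g-->2
  3 f-->0 g-->2
  4 f-->0 g-->2
  result₁ = (0:4 1:2 2:2 3:2 4:2)
2) trace h;k:
  0 h-->3 k-->4
  1 h-->2 k-->2
  2 h-->0 k-->2
  3 h-->4 k-->2
  4 h-->2 k-->2
  result₂ = (0:4 1:2 2:2 3:2 4:2)
Equal? equal; square commutes

Answer: COMMUTES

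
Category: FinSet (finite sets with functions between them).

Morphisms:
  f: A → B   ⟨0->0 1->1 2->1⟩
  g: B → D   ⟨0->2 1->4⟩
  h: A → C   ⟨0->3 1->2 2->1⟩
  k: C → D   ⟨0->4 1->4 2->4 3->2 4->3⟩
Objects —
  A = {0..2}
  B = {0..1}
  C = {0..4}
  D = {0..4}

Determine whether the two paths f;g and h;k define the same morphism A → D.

Answer: COMMUTES

Derivation:
Path 1 = f;g:
  0 f→0 g→2
  1 f→1 g→4
  2 f→1 g→4
  ⟦path⟧₁ = ⟨0->2 1->4 2->4⟩
Path 2 = h;k:
  0 h→3 k→2
  1 h→2 k→4
  2 h→1 k→4
  ⟦path⟧₂ = ⟨0->2 1->4 2->4⟩
Equal? same morphism ✓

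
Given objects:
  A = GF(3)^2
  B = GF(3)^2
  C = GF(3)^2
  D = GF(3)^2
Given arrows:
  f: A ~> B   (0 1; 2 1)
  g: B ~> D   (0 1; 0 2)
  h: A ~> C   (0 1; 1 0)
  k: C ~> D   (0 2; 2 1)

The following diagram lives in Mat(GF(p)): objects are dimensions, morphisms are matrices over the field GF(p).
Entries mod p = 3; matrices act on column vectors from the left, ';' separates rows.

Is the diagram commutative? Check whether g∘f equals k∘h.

Answer: DOES NOT COMMUTE

Derivation:
Along f;g (path 1):
  e0=⟨1,0⟩ f~>⟨0,2⟩ g~>⟨2,1⟩
  e1=⟨0,1⟩ f~>⟨1,1⟩ g~>⟨1,2⟩
  result₁ = (2 1; 1 2)
Along h;k (path 2):
  e0=⟨1,0⟩ h~>⟨0,1⟩ k~>⟨2,1⟩
  e1=⟨0,1⟩ h~>⟨1,0⟩ k~>⟨0,2⟩
  result₂ = (2 0; 1 2)
Equal? NO — does not commute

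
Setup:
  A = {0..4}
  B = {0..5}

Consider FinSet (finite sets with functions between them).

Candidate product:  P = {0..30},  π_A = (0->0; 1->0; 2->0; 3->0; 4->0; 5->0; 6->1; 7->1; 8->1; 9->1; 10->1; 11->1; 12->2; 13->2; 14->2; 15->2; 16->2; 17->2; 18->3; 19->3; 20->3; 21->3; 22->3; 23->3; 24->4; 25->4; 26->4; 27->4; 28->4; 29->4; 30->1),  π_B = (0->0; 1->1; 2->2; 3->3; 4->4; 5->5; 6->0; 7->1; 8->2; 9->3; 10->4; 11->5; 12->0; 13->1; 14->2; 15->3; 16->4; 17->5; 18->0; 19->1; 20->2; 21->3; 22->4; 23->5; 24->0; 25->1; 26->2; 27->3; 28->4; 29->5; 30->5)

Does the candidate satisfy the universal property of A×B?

|A|·|B| = 5·6 = 30;  |P| = 31
  → cardinalities differ; no bijection possible.

Answer: NOT A VALID PRODUCT — |P|=31 ≠ |A|·|B|=30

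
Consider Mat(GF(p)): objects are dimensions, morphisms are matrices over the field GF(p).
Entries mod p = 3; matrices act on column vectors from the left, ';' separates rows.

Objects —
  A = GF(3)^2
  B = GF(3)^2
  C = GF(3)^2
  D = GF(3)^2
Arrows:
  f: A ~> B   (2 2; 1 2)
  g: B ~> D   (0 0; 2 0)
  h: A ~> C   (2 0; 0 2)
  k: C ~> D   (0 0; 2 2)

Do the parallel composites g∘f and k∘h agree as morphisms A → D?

Along f;g (path 1):
  e0=[1,0] f~>[2,1] g~>[0,1]
  e1=[0,1] f~>[2,2] g~>[0,1]
  composite₁ = (0 0; 1 1)
Along h;k (path 2):
  e0=[1,0] h~>[2,0] k~>[0,1]
  e1=[0,1] h~>[0,2] k~>[0,1]
  composite₂ = (0 0; 1 1)
Equal? same morphism ✓

Answer: COMMUTES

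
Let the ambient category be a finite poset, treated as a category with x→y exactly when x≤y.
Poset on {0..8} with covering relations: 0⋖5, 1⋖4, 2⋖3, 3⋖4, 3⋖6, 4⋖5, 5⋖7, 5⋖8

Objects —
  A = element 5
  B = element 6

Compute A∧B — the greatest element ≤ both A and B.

Lower bounds of A=5 and B=6: {2,3}
  2 <= 3
  3 <= 3
glb = 3

Answer: A∧B = 3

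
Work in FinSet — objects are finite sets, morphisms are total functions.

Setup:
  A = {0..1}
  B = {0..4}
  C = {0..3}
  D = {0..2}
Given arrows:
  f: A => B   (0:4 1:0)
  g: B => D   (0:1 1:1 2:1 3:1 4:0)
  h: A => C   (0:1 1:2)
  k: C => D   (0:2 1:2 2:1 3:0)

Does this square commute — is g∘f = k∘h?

Answer: DOES NOT COMMUTE

Work:
1) trace f;g:
  0 f=>4 g=>0
  1 f=>0 g=>1
  result₁ = (0:0 1:1)
2) trace h;k:
  0 h=>1 k=>2
  1 h=>2 k=>1
  result₂ = (0:2 1:1)
Equal? differ; not commutative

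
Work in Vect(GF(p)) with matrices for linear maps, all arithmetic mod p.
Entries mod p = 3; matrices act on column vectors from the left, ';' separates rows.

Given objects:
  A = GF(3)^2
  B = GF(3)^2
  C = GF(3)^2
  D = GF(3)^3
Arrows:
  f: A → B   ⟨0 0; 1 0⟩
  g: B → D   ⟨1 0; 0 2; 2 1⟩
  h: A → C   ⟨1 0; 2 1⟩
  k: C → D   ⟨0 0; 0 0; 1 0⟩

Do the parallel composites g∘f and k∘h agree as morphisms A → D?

Answer: DOES NOT COMMUTE

Trace:
Path 1 = f;g:
  e0=[1,0] f→[0,1] g→[0,2,1]
  e1=[0,1] f→[0,0] g→[0,0,0]
  result₁ = ⟨0 0; 2 0; 1 0⟩
Path 2 = h;k:
  e0=[1,0] h→[1,2] k→[0,0,1]
  e1=[0,1] h→[0,1] k→[0,0,0]
  result₂ = ⟨0 0; 0 0; 1 0⟩
Equal? differ; not commutative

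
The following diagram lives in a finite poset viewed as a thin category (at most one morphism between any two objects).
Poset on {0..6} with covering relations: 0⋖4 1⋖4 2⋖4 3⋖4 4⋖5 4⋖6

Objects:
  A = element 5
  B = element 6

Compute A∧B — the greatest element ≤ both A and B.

{x : x≤A ∧ x≤B} = {0,1,2,3,4}  (A=5, B=6)
  0 ≤ 4
  1 ≤ 4
  2 ≤ 4
  3 ≤ 4
  4 ≤ 4
glb = 4

Answer: A∧B = 4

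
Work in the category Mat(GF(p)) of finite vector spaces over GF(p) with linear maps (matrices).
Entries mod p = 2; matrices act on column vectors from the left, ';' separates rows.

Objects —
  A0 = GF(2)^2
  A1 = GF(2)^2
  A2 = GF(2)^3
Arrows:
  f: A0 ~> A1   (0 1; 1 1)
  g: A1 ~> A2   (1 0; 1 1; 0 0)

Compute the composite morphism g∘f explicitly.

  e0=(1,0) f~>(0,1) g~>(0,1,0)
  e1=(0,1) f~>(1,1) g~>(1,0,0)
composite: (0 1; 1 0; 0 0)

Answer: (0 1; 1 0; 0 0)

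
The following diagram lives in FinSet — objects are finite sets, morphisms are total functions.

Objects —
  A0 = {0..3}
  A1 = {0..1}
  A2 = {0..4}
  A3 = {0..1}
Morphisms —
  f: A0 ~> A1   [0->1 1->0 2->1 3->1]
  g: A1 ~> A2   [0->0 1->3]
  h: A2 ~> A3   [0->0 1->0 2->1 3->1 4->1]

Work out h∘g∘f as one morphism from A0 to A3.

Answer: [0->1 1->0 2->1 3->1]

Derivation:
  0 f~>1 g~>3 h~>1
  1 f~>0 g~>0 h~>0
  2 f~>1 g~>3 h~>1
  3 f~>1 g~>3 h~>1
result: [0->1 1->0 2->1 3->1]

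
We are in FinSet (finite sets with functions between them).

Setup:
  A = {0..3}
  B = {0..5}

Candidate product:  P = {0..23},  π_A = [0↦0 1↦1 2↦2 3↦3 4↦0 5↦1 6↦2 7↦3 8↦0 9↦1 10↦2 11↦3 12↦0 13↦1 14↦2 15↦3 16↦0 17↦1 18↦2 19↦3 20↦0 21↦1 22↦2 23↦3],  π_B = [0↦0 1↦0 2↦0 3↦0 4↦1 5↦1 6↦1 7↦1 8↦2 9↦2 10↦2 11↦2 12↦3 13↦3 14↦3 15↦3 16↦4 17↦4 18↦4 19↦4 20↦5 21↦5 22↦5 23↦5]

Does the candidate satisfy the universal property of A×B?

Answer: VALID PRODUCT

Trace:
|A|·|B| = 4·6 = 24;  |P| = 24
Check the pairing map k ↦ (π_A(k), π_B(k)):
  0 ↦ (0,0)
  1 ↦ (1,0)
  2 ↦ (2,0)
  3 ↦ (3,0)
  4 ↦ (0,1)
  5 ↦ (1,1)
  6 ↦ (2,1)
  7 ↦ (3,1)
  8 ↦ (0,2)
  9 ↦ (1,2)
  10 ↦ (2,2)
  11 ↦ (3,2)
  12 ↦ (0,3)
  13 ↦ (1,3)
  14 ↦ (2,3)
  15 ↦ (3,3)
  16 ↦ (0,4)
  17 ↦ (1,4)
  18 ↦ (2,4)
  19 ↦ (3,4)
  20 ↦ (0,5)
  21 ↦ (1,5)
  22 ↦ (2,5)
  23 ↦ (3,5)
distinct pairs in image: 24 / 24 needed
  → bijection onto A×B; projections well-typed.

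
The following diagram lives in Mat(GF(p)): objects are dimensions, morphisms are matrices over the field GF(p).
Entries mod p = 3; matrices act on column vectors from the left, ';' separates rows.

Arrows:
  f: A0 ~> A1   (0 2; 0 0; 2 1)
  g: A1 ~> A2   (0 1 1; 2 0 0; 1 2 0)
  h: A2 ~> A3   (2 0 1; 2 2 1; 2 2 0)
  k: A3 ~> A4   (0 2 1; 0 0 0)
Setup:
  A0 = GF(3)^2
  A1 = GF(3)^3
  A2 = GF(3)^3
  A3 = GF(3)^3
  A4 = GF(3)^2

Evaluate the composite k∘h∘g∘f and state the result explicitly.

Answer: (0 1; 0 0)

Trace:
  e0=(1,0) f~>(0,0,2) g~>(2,0,0) h~>(1,1,1) k~>(0,0)
  e1=(0,1) f~>(2,0,1) g~>(1,1,2) h~>(1,0,1) k~>(1,0)
⟦path⟧: (0 1; 0 0)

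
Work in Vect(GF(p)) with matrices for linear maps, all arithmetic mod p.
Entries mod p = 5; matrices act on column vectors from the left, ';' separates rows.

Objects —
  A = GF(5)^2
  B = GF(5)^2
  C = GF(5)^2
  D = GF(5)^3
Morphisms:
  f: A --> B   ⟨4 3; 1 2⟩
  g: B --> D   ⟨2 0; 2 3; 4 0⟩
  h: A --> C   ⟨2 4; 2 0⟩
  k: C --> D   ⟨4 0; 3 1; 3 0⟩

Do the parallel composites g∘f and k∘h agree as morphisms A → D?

1) trace f;g:
  e0=⟨1,0⟩ f-->⟨4,1⟩ g-->⟨3,1,1⟩
  e1=⟨0,1⟩ f-->⟨3,2⟩ g-->⟨1,2,2⟩
  ⟦path⟧₁ = ⟨3 1; 1 2; 1 2⟩
2) trace h;k:
  e0=⟨1,0⟩ h-->⟨2,2⟩ k-->⟨3,3,1⟩
  e1=⟨0,1⟩ h-->⟨4,0⟩ k-->⟨1,2,2⟩
  ⟦path⟧₂ = ⟨3 1; 3 2; 1 2⟩
Equal? NO — does not commute

Answer: DOES NOT COMMUTE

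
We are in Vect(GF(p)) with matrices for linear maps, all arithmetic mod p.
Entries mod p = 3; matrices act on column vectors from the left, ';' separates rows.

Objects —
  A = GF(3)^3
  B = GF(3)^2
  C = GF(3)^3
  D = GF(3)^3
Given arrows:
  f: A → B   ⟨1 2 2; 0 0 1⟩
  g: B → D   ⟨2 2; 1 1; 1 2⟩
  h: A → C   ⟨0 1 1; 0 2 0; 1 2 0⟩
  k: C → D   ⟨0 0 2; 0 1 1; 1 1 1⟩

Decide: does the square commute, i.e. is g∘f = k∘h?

Answer: DOES NOT COMMUTE

Trace:
Along f;g (path 1):
  e0=[1,0,0] f→[1,0] g→[2,1,1]
  e1=[0,1,0] f→[2,0] g→[1,2,2]
  e2=[0,0,1] f→[2,1] g→[0,0,1]
  ⟦path⟧₁ = ⟨2 1 0; 1 2 0; 1 2 1⟩
Along h;k (path 2):
  e0=[1,0,0] h→[0,0,1] k→[2,1,1]
  e1=[0,1,0] h→[1,2,2] k→[1,1,2]
  e2=[0,0,1] h→[1,0,0] k→[0,0,1]
  ⟦path⟧₂ = ⟨2 1 0; 1 1 0; 1 2 1⟩
Equal? NO — does not commute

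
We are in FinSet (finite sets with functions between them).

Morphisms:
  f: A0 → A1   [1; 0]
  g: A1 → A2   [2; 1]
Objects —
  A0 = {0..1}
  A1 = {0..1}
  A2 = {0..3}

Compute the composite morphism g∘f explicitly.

  0 f→1 g→1
  1 f→0 g→2
composite: [1; 2]

Answer: [1; 2]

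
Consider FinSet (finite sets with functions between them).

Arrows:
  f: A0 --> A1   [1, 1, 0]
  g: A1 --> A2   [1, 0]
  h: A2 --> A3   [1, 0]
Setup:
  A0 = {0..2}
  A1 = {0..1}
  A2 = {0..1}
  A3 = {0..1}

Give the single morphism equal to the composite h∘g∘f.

  0 f-->1 g-->0 h-->1
  1 f-->1 g-->0 h-->1
  2 f-->0 g-->1 h-->0
composite: [1, 1, 0]

Answer: [1, 1, 0]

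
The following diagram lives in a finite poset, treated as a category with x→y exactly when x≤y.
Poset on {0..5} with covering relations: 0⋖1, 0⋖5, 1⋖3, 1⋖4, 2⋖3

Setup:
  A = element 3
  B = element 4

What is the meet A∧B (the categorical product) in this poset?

{x : x≤A ∧ x≤B} = {0,1}  (A=3, B=4)
  0 ≤ 1
  1 ≤ 1
glb = 1

Answer: A∧B = 1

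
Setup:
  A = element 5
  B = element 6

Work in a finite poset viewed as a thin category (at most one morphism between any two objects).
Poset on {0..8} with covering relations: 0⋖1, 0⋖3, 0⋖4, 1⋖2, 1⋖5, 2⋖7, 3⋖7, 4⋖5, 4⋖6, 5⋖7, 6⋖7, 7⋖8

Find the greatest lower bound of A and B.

Lower bounds of A=5 and B=6: {0,4}
  0 ≤ 4
  4 ≤ 4
glb = 4

Answer: A∧B = 4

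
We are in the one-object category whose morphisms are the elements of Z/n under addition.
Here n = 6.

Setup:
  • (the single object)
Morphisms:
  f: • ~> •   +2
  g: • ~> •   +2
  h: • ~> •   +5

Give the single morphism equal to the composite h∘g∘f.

  0 +2≡2 +2≡4 +5≡3  (mod 6)
⟦path⟧: +3

Answer: +3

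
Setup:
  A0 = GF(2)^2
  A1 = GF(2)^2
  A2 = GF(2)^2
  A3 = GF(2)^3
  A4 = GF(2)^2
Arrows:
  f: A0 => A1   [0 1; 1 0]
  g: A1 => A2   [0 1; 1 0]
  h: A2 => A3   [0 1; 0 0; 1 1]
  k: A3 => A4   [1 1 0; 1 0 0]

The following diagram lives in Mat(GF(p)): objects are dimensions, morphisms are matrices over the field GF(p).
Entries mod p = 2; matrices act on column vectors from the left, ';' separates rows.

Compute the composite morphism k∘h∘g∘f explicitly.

Answer: [0 1; 0 1]

Derivation:
  e0=⟨1,0⟩ f=>⟨0,1⟩ g=>⟨1,0⟩ h=>⟨0,0,1⟩ k=>⟨0,0⟩
  e1=⟨0,1⟩ f=>⟨1,0⟩ g=>⟨0,1⟩ h=>⟨1,0,1⟩ k=>⟨1,1⟩
composite: [0 1; 0 1]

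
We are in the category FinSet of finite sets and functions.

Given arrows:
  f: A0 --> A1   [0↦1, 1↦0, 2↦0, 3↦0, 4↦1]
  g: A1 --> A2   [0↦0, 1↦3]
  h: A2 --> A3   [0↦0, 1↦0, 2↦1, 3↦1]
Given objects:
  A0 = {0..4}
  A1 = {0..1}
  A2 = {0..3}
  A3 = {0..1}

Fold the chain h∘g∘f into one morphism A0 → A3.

  0 f-->1 g-->3 h-->1
  1 f-->0 g-->0 h-->0
  2 f-->0 g-->0 h-->0
  3 f-->0 g-->0 h-->0
  4 f-->1 g-->3 h-->1
result: [0↦1, 1↦0, 2↦0, 3↦0, 4↦1]

Answer: [0↦1, 1↦0, 2↦0, 3↦0, 4↦1]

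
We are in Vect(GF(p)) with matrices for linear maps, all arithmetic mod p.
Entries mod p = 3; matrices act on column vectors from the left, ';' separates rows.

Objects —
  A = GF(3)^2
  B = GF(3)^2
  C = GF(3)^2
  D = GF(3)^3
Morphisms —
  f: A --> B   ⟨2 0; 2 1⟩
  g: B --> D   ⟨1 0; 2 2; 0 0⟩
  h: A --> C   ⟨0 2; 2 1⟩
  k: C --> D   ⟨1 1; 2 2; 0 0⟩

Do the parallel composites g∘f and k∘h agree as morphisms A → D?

Along f;g (path 1):
  e0=[1,0] f-->[2,2] g-->[2,2,0]
  e1=[0,1] f-->[0,1] g-->[0,2,0]
  ⟦path⟧₁ = ⟨2 0; 2 2; 0 0⟩
Along h;k (path 2):
  e0=[1,0] h-->[0,2] k-->[2,1,0]
  e1=[0,1] h-->[2,1] k-->[0,0,0]
  ⟦path⟧₂ = ⟨2 0; 1 0; 0 0⟩
Equal? distinct morphisms ✗

Answer: DOES NOT COMMUTE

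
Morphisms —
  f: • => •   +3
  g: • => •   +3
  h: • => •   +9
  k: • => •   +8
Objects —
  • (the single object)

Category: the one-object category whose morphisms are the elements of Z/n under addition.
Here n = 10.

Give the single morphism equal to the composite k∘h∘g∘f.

  0 +3≡3 +3≡6 +9≡5 +8≡3  (mod 10)
⟦path⟧: +3

Answer: +3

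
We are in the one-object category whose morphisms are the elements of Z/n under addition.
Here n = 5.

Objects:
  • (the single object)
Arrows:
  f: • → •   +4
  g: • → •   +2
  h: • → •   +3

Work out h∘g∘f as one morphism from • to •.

  0 +4≡4 +2≡1 +3≡4  (mod 5)
⟦path⟧: +4

Answer: +4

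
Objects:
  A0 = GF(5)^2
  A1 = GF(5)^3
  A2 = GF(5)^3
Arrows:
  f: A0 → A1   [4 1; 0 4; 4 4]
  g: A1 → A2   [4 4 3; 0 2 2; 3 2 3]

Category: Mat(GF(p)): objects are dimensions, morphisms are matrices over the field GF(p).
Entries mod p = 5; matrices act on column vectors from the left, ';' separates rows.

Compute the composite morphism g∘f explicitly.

Answer: [3 2; 3 1; 4 3]

Work:
  e0=[1,0] f→[4,0,4] g→[3,3,4]
  e1=[0,1] f→[1,4,4] g→[2,1,3]
composite: [3 2; 3 1; 4 3]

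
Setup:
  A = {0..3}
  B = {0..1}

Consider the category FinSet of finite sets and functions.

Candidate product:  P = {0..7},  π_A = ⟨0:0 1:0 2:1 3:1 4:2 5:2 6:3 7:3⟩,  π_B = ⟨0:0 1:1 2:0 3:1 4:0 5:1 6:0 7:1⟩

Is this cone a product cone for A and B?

|A|·|B| = 4·2 = 8;  |P| = 8
Check the pairing map k ↦ (π_A(k), π_B(k)):
  0 : (0,0)
  1 : (0,1)
  2 : (1,0)
  3 : (1,1)
  4 : (2,0)
  5 : (2,1)
  6 : (3,0)
  7 : (3,1)
distinct pairs in image: 8 / 8 needed
  → bijection onto A×B; projections well-typed.

Answer: VALID PRODUCT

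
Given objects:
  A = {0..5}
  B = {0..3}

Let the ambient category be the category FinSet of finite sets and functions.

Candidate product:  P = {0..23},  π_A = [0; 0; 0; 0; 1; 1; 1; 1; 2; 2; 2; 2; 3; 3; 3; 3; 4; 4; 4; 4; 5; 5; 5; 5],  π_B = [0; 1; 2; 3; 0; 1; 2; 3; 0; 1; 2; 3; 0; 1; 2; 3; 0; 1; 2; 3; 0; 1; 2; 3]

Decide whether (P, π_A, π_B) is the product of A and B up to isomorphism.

|A|·|B| = 6·4 = 24;  |P| = 24
Check the pairing map k ↦ (π_A(k), π_B(k)):
  0 ↦ (0,0)
  1 ↦ (0,1)
  2 ↦ (0,2)
  3 ↦ (0,3)
  4 ↦ (1,0)
  5 ↦ (1,1)
  6 ↦ (1,2)
  7 ↦ (1,3)
  8 ↦ (2,0)
  9 ↦ (2,1)
  10 ↦ (2,2)
  11 ↦ (2,3)
  12 ↦ (3,0)
  13 ↦ (3,1)
  14 ↦ (3,2)
  15 ↦ (3,3)
  16 ↦ (4,0)
  17 ↦ (4,1)
  18 ↦ (4,2)
  19 ↦ (4,3)
  20 ↦ (5,0)
  21 ↦ (5,1)
  22 ↦ (5,2)
  23 ↦ (5,3)
distinct pairs in image: 24 / 24 needed
  → bijection onto A×B; projections well-typed.

Answer: VALID PRODUCT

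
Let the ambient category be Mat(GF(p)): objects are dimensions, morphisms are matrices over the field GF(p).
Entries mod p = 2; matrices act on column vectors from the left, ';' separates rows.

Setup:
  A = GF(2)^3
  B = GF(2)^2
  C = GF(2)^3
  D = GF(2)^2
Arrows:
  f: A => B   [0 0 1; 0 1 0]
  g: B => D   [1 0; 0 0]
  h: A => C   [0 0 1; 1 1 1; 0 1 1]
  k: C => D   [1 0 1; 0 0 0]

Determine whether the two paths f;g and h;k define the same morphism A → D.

Answer: DOES NOT COMMUTE

Derivation:
Path 1 = f;g:
  e0=(1,0,0) f=>(0,0) g=>(0,0)
  e1=(0,1,0) f=>(0,1) g=>(0,0)
  e2=(0,0,1) f=>(1,0) g=>(1,0)
  result₁ = [0 0 1; 0 0 0]
Path 2 = h;k:
  e0=(1,0,0) h=>(0,1,0) k=>(0,0)
  e1=(0,1,0) h=>(0,1,1) k=>(1,0)
  e2=(0,0,1) h=>(1,1,1) k=>(0,0)
  result₂ = [0 1 0; 0 0 0]
Equal? NO — does not commute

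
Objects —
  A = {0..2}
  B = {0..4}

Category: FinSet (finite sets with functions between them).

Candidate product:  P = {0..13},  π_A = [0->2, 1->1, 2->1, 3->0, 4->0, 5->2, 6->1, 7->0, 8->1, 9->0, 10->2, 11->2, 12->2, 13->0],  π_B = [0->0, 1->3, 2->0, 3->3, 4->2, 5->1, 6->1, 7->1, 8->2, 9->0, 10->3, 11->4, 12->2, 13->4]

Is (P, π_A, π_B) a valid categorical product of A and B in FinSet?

Answer: NOT A VALID PRODUCT — |P|=14 ≠ |A|·|B|=15

Work:
|A|·|B| = 3·5 = 15;  |P| = 14
  → cardinalities differ; no bijection possible.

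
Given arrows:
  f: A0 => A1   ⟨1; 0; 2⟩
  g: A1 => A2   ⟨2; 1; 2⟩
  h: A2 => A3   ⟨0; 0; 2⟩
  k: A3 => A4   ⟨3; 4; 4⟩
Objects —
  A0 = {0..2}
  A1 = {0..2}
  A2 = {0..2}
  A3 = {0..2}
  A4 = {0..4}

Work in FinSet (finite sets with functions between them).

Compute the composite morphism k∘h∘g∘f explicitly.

Answer: ⟨3; 4; 4⟩

Work:
  0 f=>1 g=>1 h=>0 k=>3
  1 f=>0 g=>2 h=>2 k=>4
  2 f=>2 g=>2 h=>2 k=>4
result: ⟨3; 4; 4⟩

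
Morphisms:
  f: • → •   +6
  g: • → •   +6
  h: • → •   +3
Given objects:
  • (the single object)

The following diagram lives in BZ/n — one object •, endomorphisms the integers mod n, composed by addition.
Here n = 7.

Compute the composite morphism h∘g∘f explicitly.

  0 +6≡6 +6≡5 +3≡1  (mod 7)
result: +1

Answer: +1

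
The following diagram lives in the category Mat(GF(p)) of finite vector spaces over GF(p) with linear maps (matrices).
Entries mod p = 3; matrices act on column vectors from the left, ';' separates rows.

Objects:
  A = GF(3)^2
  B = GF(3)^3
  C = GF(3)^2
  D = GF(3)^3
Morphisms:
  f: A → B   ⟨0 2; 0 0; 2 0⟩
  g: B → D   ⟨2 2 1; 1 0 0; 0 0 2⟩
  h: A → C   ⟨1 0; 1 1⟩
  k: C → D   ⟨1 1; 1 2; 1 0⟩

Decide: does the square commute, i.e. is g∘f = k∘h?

1) trace f;g:
  e0=[1,0] f→[0,0,2] g→[2,0,1]
  e1=[0,1] f→[2,0,0] g→[1,2,0]
  ⟦path⟧₁ = ⟨2 1; 0 2; 1 0⟩
2) trace h;k:
  e0=[1,0] h→[1,1] k→[2,0,1]
  e1=[0,1] h→[0,1] k→[1,2,0]
  ⟦path⟧₂ = ⟨2 1; 0 2; 1 0⟩
Equal? YES — commutes

Answer: COMMUTES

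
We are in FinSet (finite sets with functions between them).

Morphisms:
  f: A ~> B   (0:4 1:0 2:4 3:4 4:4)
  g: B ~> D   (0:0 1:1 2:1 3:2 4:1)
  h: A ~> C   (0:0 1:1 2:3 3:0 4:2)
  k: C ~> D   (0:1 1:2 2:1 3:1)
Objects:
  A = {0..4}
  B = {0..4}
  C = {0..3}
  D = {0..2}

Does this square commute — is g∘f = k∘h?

Answer: DOES NOT COMMUTE

Derivation:
Along f;g (path 1):
  0 f~>4 g~>1
  1 f~>0 g~>0
  2 f~>4 g~>1
  3 f~>4 g~>1
  4 f~>4 g~>1
  composite₁ = (0:1 1:0 2:1 3:1 4:1)
Along h;k (path 2):
  0 h~>0 k~>1
  1 h~>1 k~>2
  2 h~>3 k~>1
  3 h~>0 k~>1
  4 h~>2 k~>1
  composite₂ = (0:1 1:2 2:1 3:1 4:1)
Equal? distinct morphisms ✗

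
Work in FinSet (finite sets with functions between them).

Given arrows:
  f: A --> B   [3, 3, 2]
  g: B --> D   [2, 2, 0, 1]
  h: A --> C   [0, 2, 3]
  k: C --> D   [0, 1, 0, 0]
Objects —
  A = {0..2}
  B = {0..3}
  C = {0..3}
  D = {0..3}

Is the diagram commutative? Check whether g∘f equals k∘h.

Path 1 = f;g:
  0 f-->3 g-->1
  1 f-->3 g-->1
  2 f-->2 g-->0
  ⟦path⟧₁ = [1, 1, 0]
Path 2 = h;k:
  0 h-->0 k-->0
  1 h-->2 k-->0
  2 h-->3 k-->0
  ⟦path⟧₂ = [0, 0, 0]
Equal? distinct morphisms ✗

Answer: DOES NOT COMMUTE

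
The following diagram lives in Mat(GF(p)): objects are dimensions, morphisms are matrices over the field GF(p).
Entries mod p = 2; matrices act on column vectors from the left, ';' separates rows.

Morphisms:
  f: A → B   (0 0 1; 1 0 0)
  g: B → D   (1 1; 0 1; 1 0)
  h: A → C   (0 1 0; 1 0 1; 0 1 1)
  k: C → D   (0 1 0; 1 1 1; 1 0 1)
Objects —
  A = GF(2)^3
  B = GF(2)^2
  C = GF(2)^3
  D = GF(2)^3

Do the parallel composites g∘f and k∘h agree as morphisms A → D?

Along f;g (path 1):
  e0=[1,0,0] f→[0,1] g→[1,1,0]
  e1=[0,1,0] f→[0,0] g→[0,0,0]
  e2=[0,0,1] f→[1,0] g→[1,0,1]
  ⟦path⟧₁ = (1 0 1; 1 0 0; 0 0 1)
Along h;k (path 2):
  e0=[1,0,0] h→[0,1,0] k→[1,1,0]
  e1=[0,1,0] h→[1,0,1] k→[0,0,0]
  e2=[0,0,1] h→[0,1,1] k→[1,0,1]
  ⟦path⟧₂ = (1 0 1; 1 0 0; 0 0 1)
Equal? same morphism ✓

Answer: COMMUTES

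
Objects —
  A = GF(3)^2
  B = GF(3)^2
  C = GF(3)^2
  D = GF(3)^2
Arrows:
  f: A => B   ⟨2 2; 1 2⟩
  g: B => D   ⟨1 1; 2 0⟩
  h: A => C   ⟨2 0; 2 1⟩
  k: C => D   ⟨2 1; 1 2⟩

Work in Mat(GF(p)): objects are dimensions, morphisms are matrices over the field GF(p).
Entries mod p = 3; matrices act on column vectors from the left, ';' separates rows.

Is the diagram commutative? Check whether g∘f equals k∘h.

1) trace f;g:
  e0=[1,0] f=>[2,1] g=>[0,1]
  e1=[0,1] f=>[2,2] g=>[1,1]
  composite₁ = ⟨0 1; 1 1⟩
2) trace h;k:
  e0=[1,0] h=>[2,2] k=>[0,0]
  e1=[0,1] h=>[0,1] k=>[1,2]
  composite₂ = ⟨0 1; 0 2⟩
Equal? distinct morphisms ✗

Answer: DOES NOT COMMUTE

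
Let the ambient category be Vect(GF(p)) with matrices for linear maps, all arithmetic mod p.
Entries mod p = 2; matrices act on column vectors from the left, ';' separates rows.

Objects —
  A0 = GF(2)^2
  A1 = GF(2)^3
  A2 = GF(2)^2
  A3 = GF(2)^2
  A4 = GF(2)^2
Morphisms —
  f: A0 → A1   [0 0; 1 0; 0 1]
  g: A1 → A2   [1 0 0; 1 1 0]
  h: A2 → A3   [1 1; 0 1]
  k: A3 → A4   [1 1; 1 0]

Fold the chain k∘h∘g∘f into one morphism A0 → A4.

  e0=(1,0) f→(0,1,0) g→(0,1) h→(1,1) k→(0,1)
  e1=(0,1) f→(0,0,1) g→(0,0) h→(0,0) k→(0,0)
result: [0 0; 1 0]

Answer: [0 0; 1 0]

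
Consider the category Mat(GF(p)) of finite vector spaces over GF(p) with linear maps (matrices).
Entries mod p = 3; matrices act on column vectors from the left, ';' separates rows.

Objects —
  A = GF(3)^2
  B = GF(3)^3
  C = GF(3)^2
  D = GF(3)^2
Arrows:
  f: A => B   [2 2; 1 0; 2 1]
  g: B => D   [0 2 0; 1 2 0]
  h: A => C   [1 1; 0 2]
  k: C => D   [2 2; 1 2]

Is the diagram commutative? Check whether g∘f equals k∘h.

Path 1 = f;g:
  e0=(1,0) f=>(2,1,2) g=>(2,1)
  e1=(0,1) f=>(2,0,1) g=>(0,2)
  ⟦path⟧₁ = [2 0; 1 2]
Path 2 = h;k:
  e0=(1,0) h=>(1,0) k=>(2,1)
  e1=(0,1) h=>(1,2) k=>(0,2)
  ⟦path⟧₂ = [2 0; 1 2]
Equal? same morphism ✓

Answer: COMMUTES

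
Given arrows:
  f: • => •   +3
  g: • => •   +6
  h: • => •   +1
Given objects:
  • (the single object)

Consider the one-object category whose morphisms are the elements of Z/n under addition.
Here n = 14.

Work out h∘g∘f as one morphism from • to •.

  0 +3≡3 +6≡9 +1≡10  (mod 14)
composite: +10

Answer: +10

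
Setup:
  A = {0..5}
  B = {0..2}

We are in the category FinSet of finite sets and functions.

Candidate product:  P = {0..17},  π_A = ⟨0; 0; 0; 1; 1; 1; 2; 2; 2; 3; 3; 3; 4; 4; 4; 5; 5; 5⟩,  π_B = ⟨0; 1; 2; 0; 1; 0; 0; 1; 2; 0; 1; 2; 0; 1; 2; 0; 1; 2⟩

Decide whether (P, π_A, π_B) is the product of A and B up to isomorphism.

|A|·|B| = 6·3 = 18;  |P| = 18
Check the pairing map k ↦ (π_A(k), π_B(k)):
  0 ↦ (0,0)
  1 ↦ (0,1)
  2 ↦ (0,2)
  3 ↦ (1,0)
  4 ↦ (1,1)
  5 ↦ (1,0)  ✗ repeats pair of k=3
  6 ↦ (2,0)
  7 ↦ (2,1)
  8 ↦ (2,2)
  9 ↦ (3,0)
  10 ↦ (3,1)
  11 ↦ (3,2)
  12 ↦ (4,0)
  13 ↦ (4,1)
  14 ↦ (4,2)
  15 ↦ (5,0)
  16 ↦ (5,1)
  17 ↦ (5,2)
distinct pairs in image: 17 / 18 needed
  → (1,0) hit at k=3 and k=5

Answer: NOT A VALID PRODUCT — duplicate pair at indices 3,5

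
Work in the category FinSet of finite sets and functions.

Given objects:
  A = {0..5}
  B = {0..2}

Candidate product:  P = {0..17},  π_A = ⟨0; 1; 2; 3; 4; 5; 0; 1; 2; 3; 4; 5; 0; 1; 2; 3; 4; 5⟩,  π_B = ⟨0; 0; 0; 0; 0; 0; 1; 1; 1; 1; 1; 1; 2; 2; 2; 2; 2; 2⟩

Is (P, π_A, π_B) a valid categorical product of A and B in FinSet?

Answer: VALID PRODUCT

Trace:
|A|·|B| = 6·3 = 18;  |P| = 18
Check the pairing map k ↦ (π_A(k), π_B(k)):
  0 ↦ (0,0)
  1 ↦ (1,0)
  2 ↦ (2,0)
  3 ↦ (3,0)
  4 ↦ (4,0)
  5 ↦ (5,0)
  6 ↦ (0,1)
  7 ↦ (1,1)
  8 ↦ (2,1)
  9 ↦ (3,1)
  10 ↦ (4,1)
  11 ↦ (5,1)
  12 ↦ (0,2)
  13 ↦ (1,2)
  14 ↦ (2,2)
  15 ↦ (3,2)
  16 ↦ (4,2)
  17 ↦ (5,2)
distinct pairs in image: 18 / 18 needed
  → bijection onto A×B; projections well-typed.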